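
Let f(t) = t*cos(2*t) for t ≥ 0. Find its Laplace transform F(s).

F(s) = (s - 2)*(s + 2)/(s^2 + 4)^2

L{cos(2t)} = s/(s^2 + 4).
Then apply L{t·g(t)} = -d/ds[G(s)] with G(s) = s/(s^2 + 4):
differentiating 1 time and applying the sign gives (s - 2)*(s + 2)/(s^2 + 4)^2.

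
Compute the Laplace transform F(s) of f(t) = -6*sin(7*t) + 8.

F(s) = -42/(s^2 + 49) + 8/s

The transform is linear, so treat each term independently.
L{8} = 8/s; (-6)·[L{sin(7t)} = 7/(s^2 + 49)].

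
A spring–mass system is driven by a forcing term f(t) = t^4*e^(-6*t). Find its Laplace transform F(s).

F(s) = 24/(s + 6)^5

L{t^4} = 4!/s^5 = 24/s^5.
By the first shifting theorem, multiplying by e^(-6t) replaces s with s + 6.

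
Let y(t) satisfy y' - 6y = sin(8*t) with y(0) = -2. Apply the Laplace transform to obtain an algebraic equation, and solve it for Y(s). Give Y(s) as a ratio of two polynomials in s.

Y(s) = (-2*s^2 - 120)/(s^3 - 6*s^2 + 64*s - 384)

Transform both sides with L{·}.
With L{y'} = sY - y(0) = sY - (-2): the LHS transforms to (s - 6)Y - (-2).
The right side is L{sin(8*t)} = 8/(s^2 + 64).
So (s - 6)Y = 8/(s^2 + 64) + (-2).
Divide through and combine into a single rational function.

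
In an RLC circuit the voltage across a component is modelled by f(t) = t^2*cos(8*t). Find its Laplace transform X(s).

L{cos(8t)} = s/(s^2 + 64).
Then apply L{t^2·g(t)} = (-1)^2 d^2/ds^2[G(s)] with G(s) = s/(s^2 + 64):
differentiating 2 times and applying the sign gives 2*s*(s^2 - 192)/(s^2 + 64)^3.

X(s) = 2*s*(s^2 - 192)/(s^2 + 64)^3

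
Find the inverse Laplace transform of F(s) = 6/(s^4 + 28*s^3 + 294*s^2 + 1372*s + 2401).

Rewrite the denominator: s^4 + 28*s^3 + 294*s^2 + 1372*s + 2401 = (s + 7)^4.
The form in (s + 7) signals a first-shifting-theorem factor e^(-7t).
Since L{t^3} = 3!/s^4 = 6/s^4, the inverse is t^3*e^(-7*t).

t^3*exp(-7*t)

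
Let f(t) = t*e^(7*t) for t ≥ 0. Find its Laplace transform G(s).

L{e^(7t)} = 1/(s - 7).
Then apply L{t·g(t)} = -d/ds[H(s)] with H(s) = 1/(s - 7):
differentiating 1 time and applying the sign gives (s - 7)^(-2).

G(s) = (s - 7)^(-2)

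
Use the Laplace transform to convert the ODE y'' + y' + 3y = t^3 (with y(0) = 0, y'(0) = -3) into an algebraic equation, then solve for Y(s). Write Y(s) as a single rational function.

Apply the Laplace transform to the equation.
Using L{y''} = s^2 Y - s·y(0) - y'(0) and L{y'} = sY - y(0), with y(0) = 0, y'(0) = -3, the left side becomes (s^2 + s + 3)Y - (-3).
The right side is L{t^3} = 6/s^4.
So (s^2 + s + 3)Y = 6/s^4 + (-3).
Isolate Y and clear denominators.

Y(s) = (-3*s^4 + 6)/(s^6 + s^5 + 3*s^4)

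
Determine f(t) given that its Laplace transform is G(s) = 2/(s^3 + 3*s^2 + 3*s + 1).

Rewrite the denominator: s^3 + 3*s^2 + 3*s + 1 = (s + 1)^3.
The form in (s + 1) signals a first-shifting-theorem factor e^(-t).
Since L{t^2} = 2!/s^3 = 2/s^3, the inverse is t^2*e^(-t).

f(t) = t^2*exp(-t)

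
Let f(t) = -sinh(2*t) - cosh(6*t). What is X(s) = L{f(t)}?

X(s) = -s/(s^2 - 36) - 2/(s^2 - 4)

Apply the Laplace transform termwise.
(-1)·[L{sinh(2t)} = 2/(s^2 - 4)]; (-1)·[L{cosh(6t)} = s/(s^2 - 36)].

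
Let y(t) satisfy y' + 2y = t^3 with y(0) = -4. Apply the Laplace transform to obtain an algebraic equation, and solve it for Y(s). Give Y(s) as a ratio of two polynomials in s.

Y(s) = (-4*s^4 + 6)/(s^5 + 2*s^4)

Laplace-transform each side.
With L{y'} = sY - y(0) = sY - (-4): the LHS transforms to (s + 2)Y - (-4).
The right side is L{t^3} = 6/s^4.
So (s + 2)Y = 6/s^4 + (-4).
Isolate Y and clear denominators.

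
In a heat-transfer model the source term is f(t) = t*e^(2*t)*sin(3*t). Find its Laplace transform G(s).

G(s) = 6*(s - 2)/(s^2 - 4*s + 13)^2

L{sin(3t)} = 3/(s^2 + 9).
Multiplying by e^(2t) shifts s → s - 2, so L{e^(2*t)*sin(3*t)} = 3/((s - 2)^2 + 9).
Then apply L{t·g(t)} = -d/ds[H(s)] with H(s) = 3/((s - 2)^2 + 9):
differentiating 1 time and applying the sign gives 6*(s - 2)/(s^2 - 4*s + 13)^2.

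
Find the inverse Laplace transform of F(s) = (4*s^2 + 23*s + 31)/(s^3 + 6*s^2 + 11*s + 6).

6*exp(-t) - exp(-2*t) - exp(-3*t)

Factor the denominator: s^3 + 6*s^2 + 11*s + 6 = (s + 1)*(s + 2)*(s + 3).
Partial fraction decomposition gives [-1/(s + 2)] + [6/(s + 1)] + [-1/(s + 3)].
Invert each term: -1/(s + 2) ↔ -e^(-2t); 6/(s + 1) ↔ 6e^(-t); -1/(s + 3) ↔ -e^(-3t).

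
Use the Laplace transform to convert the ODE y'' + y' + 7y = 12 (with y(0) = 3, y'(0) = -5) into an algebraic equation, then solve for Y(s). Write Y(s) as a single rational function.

Y(s) = (3*s^2 - 2*s + 12)/(s^3 + s^2 + 7*s)

Transform both sides with L{·}.
With L{y''} = s^2 Y - s·y(0) - y'(0) and L{y'} = sY - y(0), with y(0) = 3, y'(0) = -5: the LHS transforms to (s^2 + s + 7)Y - (3*s - 2).
The right side is L{12} = 12/s.
So (s^2 + s + 7)Y = 12/s + (3*s - 2).
Solve for Y(s) and write it as one ratio of polynomials.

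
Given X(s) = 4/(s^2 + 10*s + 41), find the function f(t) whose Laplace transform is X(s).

Rewrite the denominator: s^2 + 10*s + 41 = (s + 5)^2 + 16.
The form in (s + 5) signals a first-shifting-theorem factor e^(-5t).
Since L{sin(4t)} = 4/(s^2 + 16), the inverse is e^(-5*t)*sin(4*t).

f(t) = exp(-5*t)*sin(4*t)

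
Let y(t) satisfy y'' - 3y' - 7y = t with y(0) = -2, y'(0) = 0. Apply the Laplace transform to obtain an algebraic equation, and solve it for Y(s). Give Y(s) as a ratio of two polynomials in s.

Apply the Laplace transform to the equation.
Using L{y''} = s^2 Y - s·y(0) - y'(0) and L{y'} = sY - y(0), with y(0) = -2, y'(0) = 0, the left side becomes (s^2 - 3*s - 7)Y - (-2*s + 6).
The right side is L{t} = s^(-2).
So (s^2 - 3*s - 7)Y = s^(-2) + (-2*s + 6).
Solve for Y(s) and write it as one ratio of polynomials.

Y(s) = (-2*s^3 + 6*s^2 + 1)/(s^4 - 3*s^3 - 7*s^2)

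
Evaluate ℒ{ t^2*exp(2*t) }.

L{e^(2t)} = 1/(s - 2).
Then apply L{t^2·g(t)} = (-1)^2 d^2/ds^2[G(s)] with G(s) = 1/(s - 2):
differentiating 2 times and applying the sign gives 2/(s - 2)^3.

2/(s - 2)^3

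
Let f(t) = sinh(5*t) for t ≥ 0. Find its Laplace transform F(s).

L{sinh(5t)} = 5/(s^2 - 25).

F(s) = 5/(s^2 - 25)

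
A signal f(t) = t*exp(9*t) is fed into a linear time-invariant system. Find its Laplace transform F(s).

F(s) = (s - 9)^(-2)

L{e^(9t)} = 1/(s - 9).
Then apply L{t·g(t)} = -d/ds[G(s)] with G(s) = 1/(s - 9):
differentiating 1 time and applying the sign gives (s - 9)^(-2).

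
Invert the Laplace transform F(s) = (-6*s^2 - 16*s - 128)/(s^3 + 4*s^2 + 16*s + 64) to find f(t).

Factor the denominator: s^3 + 4*s^2 + 16*s + 64 = (s + 4)*(s^2 + 16).
Partial fraction decomposition gives [-5/(s + 4)] + [-s/(s^2 + 16)] + [-12/(s^2 + 16)].
Invert each term: -5/(s + 4) ↔ -5e^(-4t); -1·s/(s^2 + 16) ↔ -cos(4t); -3·4/(s^2 + 16) ↔ -3sin(4t).

f(t) = -3*sin(4*t) - cos(4*t) - 5*exp(-4*t)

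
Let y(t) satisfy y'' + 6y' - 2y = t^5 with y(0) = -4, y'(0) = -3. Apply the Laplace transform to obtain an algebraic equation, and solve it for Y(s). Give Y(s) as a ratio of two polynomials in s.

Transform both sides with L{·}.
Using L{y''} = s^2 Y - s·y(0) - y'(0) and L{y'} = sY - y(0), with y(0) = -4, y'(0) = -3, the left side becomes (s^2 + 6*s - 2)Y - (-4*s - 27).
The right side is L{t^5} = 120/s^6.
So (s^2 + 6*s - 2)Y = 120/s^6 + (-4*s - 27).
Divide through and combine into a single rational function.

Y(s) = (-4*s^7 - 27*s^6 + 120)/(s^8 + 6*s^7 - 2*s^6)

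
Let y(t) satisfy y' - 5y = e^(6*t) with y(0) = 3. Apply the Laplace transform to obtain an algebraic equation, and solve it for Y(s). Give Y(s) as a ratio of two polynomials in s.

Apply the Laplace transform to the equation.
The derivative rules (L{y'} = sY - y(0) = sY - 3) turn the left side into (s - 5)Y - (3).
The right side is L{e^(6*t)} = 1/(s - 6).
So (s - 5)Y = 1/(s - 6) + (3).
Isolate Y and clear denominators.

Y(s) = (3*s - 17)/(s^2 - 11*s + 30)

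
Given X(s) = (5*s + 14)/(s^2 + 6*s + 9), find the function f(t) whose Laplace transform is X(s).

f(t) = -t*exp(-3*t) + 5*exp(-3*t)

Factor the denominator: s^2 + 6*s + 9 = (s + 3)^2.
Partial fraction decomposition gives [5/(s + 3)] + [-1/(s + 3)^2].
Invert each term: 5/(s + 3) ↔ 5e^(-3t); -1/(s + 3)^2 ↔ -t·e^(-3t).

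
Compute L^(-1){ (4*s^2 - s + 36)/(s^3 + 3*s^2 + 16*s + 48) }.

Factor the denominator: s^3 + 3*s^2 + 16*s + 48 = (s + 3)*(s^2 + 16).
Partial fraction decomposition gives [3/(s + 3)] + [s/(s^2 + 16)] + [-4/(s^2 + 16)].
Invert each term: 3/(s + 3) ↔ 3e^(-3t); 1·s/(s^2 + 16) ↔ cos(4t); -1·4/(s^2 + 16) ↔ -sin(4t).

-sin(4*t) + cos(4*t) + 3*exp(-3*t)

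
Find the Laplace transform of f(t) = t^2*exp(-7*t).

2/(s + 7)^3

L{e^(-7t)} = 1/(s + 7).
Then apply L{t^2·g(t)} = (-1)^2 d^2/ds^2[G(s)] with G(s) = 1/(s + 7):
differentiating 2 times and applying the sign gives 2/(s + 7)^3.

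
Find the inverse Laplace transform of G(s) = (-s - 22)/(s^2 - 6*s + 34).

-5*exp(3*t)*sin(5*t) - exp(3*t)*cos(5*t)

Complete the square in the denominator: s^2 - 6*s + 34 = (s - 3)^2 + 5^2.
Split the numerator to match: -s - 22 = -1·(s - 3) - 5·5.
Invert each term: -1·(s - 3)/((s - 3)^2 + 25) ↔ -e^(3t)cos(5t); -5·5/((s - 3)^2 + 25) ↔ -5e^(3t)sin(5t).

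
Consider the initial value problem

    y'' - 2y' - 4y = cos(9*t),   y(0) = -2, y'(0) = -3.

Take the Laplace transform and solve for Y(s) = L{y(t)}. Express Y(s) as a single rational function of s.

Y(s) = (-2*s^3 + s^2 - 161*s + 81)/(s^4 - 2*s^3 + 77*s^2 - 162*s - 324)

Transform both sides with L{·}.
With L{y''} = s^2 Y - s·y(0) - y'(0) and L{y'} = sY - y(0), with y(0) = -2, y'(0) = -3: the LHS transforms to (s^2 - 2*s - 4)Y - (-2*s + 1).
The right side is L{cos(9*t)} = s/(s^2 + 81).
So (s^2 - 2*s - 4)Y = s/(s^2 + 81) + (-2*s + 1).
Isolate Y and clear denominators.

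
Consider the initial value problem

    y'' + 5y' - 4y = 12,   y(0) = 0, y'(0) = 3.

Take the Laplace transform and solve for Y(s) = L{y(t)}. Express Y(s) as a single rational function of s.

Y(s) = (3*s + 12)/(s^3 + 5*s^2 - 4*s)

Transform both sides with L{·}.
The derivative rules (L{y''} = s^2 Y - s·y(0) - y'(0) and L{y'} = sY - y(0), with y(0) = 0, y'(0) = 3) turn the left side into (s^2 + 5*s - 4)Y - (3).
The right side is L{12} = 12/s.
So (s^2 + 5*s - 4)Y = 12/s + (3).
Divide through and combine into a single rational function.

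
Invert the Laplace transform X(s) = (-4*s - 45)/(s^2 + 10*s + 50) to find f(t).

f(t) = -5*exp(-5*t)*sin(5*t) - 4*exp(-5*t)*cos(5*t)

Complete the square in the denominator: s^2 + 10*s + 50 = (s + 5)^2 + 5^2.
Split the numerator to match: -4*s - 45 = -4·(s + 5) - 5·5.
Invert each term: -4·(s + 5)/((s + 5)^2 + 25) ↔ -4e^(-5t)cos(5t); -5·5/((s + 5)^2 + 25) ↔ -5e^(-5t)sin(5t).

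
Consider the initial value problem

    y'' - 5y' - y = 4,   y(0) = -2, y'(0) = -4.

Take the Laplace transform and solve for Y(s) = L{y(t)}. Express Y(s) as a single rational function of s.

Take the Laplace transform of both sides.
The derivative rules (L{y''} = s^2 Y - s·y(0) - y'(0) and L{y'} = sY - y(0), with y(0) = -2, y'(0) = -4) turn the left side into (s^2 - 5*s - 1)Y - (-2*s + 6).
The right side is L{4} = 4/s.
So (s^2 - 5*s - 1)Y = 4/s + (-2*s + 6).
Divide through and combine into a single rational function.

Y(s) = (-2*s^2 + 6*s + 4)/(s^3 - 5*s^2 - s)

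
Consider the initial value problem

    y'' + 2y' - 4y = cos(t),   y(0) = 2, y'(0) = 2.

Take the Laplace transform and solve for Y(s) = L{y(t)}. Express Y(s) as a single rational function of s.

Y(s) = (2*s^3 + 6*s^2 + 3*s + 6)/(s^4 + 2*s^3 - 3*s^2 + 2*s - 4)

Laplace-transform each side.
Using L{y''} = s^2 Y - s·y(0) - y'(0) and L{y'} = sY - y(0), with y(0) = 2, y'(0) = 2, the left side becomes (s^2 + 2*s - 4)Y - (2*s + 6).
The right side is L{cos(t)} = s/(s^2 + 1).
So (s^2 + 2*s - 4)Y = s/(s^2 + 1) + (2*s + 6).
Solve for Y(s) and write it as one ratio of polynomials.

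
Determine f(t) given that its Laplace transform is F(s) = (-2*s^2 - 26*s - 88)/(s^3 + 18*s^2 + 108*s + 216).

f(t) = -2*t^2*exp(-6*t) - 2*t*exp(-6*t) - 2*exp(-6*t)

Factor the denominator: s^3 + 18*s^2 + 108*s + 216 = (s + 6)^3.
Partial fraction decomposition gives [-2/(s + 6)] + [-2/(s + 6)^2] + [-4/(s + 6)^3].
Invert each term: -2/(s + 6) ↔ -2e^(-6t); -2/(s + 6)^2 ↔ -2t·e^(-6t); -4/(s + 6)^3 ↔ (-2)t^2·e^(-6t).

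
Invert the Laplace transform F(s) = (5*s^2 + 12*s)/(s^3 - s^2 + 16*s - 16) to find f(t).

f(t) = exp(t) + 4*sin(4*t) + 4*cos(4*t)

Factor the denominator: s^3 - s^2 + 16*s - 16 = (s - 1)*(s^2 + 16).
Partial fraction decomposition gives [1/(s - 1)] + [4*s/(s^2 + 16)] + [16/(s^2 + 16)].
Invert each term: 1/(s - 1) ↔ e^(t); 4·s/(s^2 + 16) ↔ 4cos(4t); 4·4/(s^2 + 16) ↔ 4sin(4t).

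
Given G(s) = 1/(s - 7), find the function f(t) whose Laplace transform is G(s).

Since L{e^(7t)} = 1/(s - 7), the inverse is e^(7*t).

f(t) = exp(7*t)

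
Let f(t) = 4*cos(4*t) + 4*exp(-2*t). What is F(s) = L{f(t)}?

F(s) = 4*s/(s^2 + 16) + 4/(s + 2)

Apply the Laplace transform termwise.
(4)·[L{cos(4t)} = s/(s^2 + 16)]; (4)·[L{e^(-2t)} = 1/(s + 2)].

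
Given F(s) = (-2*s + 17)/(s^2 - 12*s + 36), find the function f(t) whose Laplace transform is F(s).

f(t) = 5*t*exp(6*t) - 2*exp(6*t)

Factor the denominator: s^2 - 12*s + 36 = (s - 6)^2.
Partial fraction decomposition gives [-2/(s - 6)] + [5/(s - 6)^2].
Invert each term: -2/(s - 6) ↔ -2e^(6t); 5/(s - 6)^2 ↔ 5t·e^(6t).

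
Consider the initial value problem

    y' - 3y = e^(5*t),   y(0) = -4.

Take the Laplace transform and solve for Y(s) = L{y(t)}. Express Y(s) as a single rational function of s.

Y(s) = (-4*s + 21)/(s^2 - 8*s + 15)

Apply the Laplace transform to the equation.
Using L{y'} = sY - y(0) = sY - (-4), the left side becomes (s - 3)Y - (-4).
The right side is L{e^(5*t)} = 1/(s - 5).
So (s - 3)Y = 1/(s - 5) + (-4).
Divide through and combine into a single rational function.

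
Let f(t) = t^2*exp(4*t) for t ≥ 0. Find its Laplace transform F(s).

L{e^(4t)} = 1/(s - 4).
Then apply L{t^2·g(t)} = (-1)^2 d^2/ds^2[G(s)] with G(s) = 1/(s - 4):
differentiating 2 times and applying the sign gives 2/(s - 4)^3.

F(s) = 2/(s - 4)^3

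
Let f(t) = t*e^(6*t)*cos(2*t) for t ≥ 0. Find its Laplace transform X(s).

X(s) = (s - 8)*(s - 4)/(s^2 - 12*s + 40)^2

L{cos(2t)} = s/(s^2 + 4).
Multiplying by e^(6t) shifts s → s - 6, so L{e^(6*t)*cos(2*t)} = (s - 6)/((s - 6)^2 + 4).
Then apply L{t·g(t)} = -d/ds[G(s)] with G(s) = (s - 6)/((s - 6)^2 + 4):
differentiating 1 time and applying the sign gives (s - 8)*(s - 4)/(s^2 - 12*s + 40)^2.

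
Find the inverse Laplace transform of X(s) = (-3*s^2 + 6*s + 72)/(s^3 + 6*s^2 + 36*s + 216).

Factor the denominator: s^3 + 6*s^2 + 36*s + 216 = (s + 6)*(s^2 + 36).
Partial fraction decomposition gives [-1/(s + 6)] + [-2*s/(s^2 + 36)] + [18/(s^2 + 36)].
Invert each term: -1/(s + 6) ↔ -e^(-6t); -2·s/(s^2 + 36) ↔ -2cos(6t); 3·6/(s^2 + 36) ↔ 3sin(6t).

3*sin(6*t) - 2*cos(6*t) - exp(-6*t)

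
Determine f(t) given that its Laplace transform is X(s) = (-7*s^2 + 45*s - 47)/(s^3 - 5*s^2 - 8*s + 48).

Factor the denominator: s^3 - 5*s^2 - 8*s + 48 = (s - 4)^2*(s + 3).
Partial fraction decomposition gives [-2/(s - 4)] + [3/(s - 4)^2] + [-5/(s + 3)].
Invert each term: -2/(s - 4) ↔ -2e^(4t); 3/(s - 4)^2 ↔ 3t·e^(4t); -5/(s + 3) ↔ -5e^(-3t).

f(t) = 3*t*exp(4*t) - 2*exp(4*t) - 5*exp(-3*t)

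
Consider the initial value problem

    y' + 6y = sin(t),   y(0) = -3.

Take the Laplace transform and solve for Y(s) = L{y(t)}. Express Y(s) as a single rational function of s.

Y(s) = (-3*s^2 - 2)/(s^3 + 6*s^2 + s + 6)

Transform both sides with L{·}.
With L{y'} = sY - y(0) = sY - (-3): the LHS transforms to (s + 6)Y - (-3).
The right side is L{sin(t)} = 1/(s^2 + 1).
So (s + 6)Y = 1/(s^2 + 1) + (-3).
Solve for Y(s) and write it as one ratio of polynomials.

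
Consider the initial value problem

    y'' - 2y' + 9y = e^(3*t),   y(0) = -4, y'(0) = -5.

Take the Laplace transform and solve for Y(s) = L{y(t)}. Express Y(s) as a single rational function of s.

Laplace-transform each side.
The derivative rules (L{y''} = s^2 Y - s·y(0) - y'(0) and L{y'} = sY - y(0), with y(0) = -4, y'(0) = -5) turn the left side into (s^2 - 2*s + 9)Y - (-4*s + 3).
The right side is L{e^(3*t)} = 1/(s - 3).
So (s^2 - 2*s + 9)Y = 1/(s - 3) + (-4*s + 3).
Divide through and combine into a single rational function.

Y(s) = (-4*s^2 + 15*s - 8)/(s^3 - 5*s^2 + 15*s - 27)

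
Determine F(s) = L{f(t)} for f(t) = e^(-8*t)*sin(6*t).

L{sin(6t)} = 6/(s^2 + 36).
By the first shifting theorem, multiplying by e^(-8t) replaces s with s + 8.

F(s) = 6/((s + 8)^2 + 36)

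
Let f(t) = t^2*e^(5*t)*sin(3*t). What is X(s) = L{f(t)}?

X(s) = 18*(s^2 - 10*s + 22)/(s^2 - 10*s + 34)^3

L{sin(3t)} = 3/(s^2 + 9).
Multiplying by e^(5t) shifts s → s - 5, so L{e^(5*t)*sin(3*t)} = 3/((s - 5)^2 + 9).
Then apply L{t^2·g(t)} = (-1)^2 d^2/ds^2[G(s)] with G(s) = 3/((s - 5)^2 + 9):
differentiating 2 times and applying the sign gives 18*(s^2 - 10*s + 22)/(s^2 - 10*s + 34)^3.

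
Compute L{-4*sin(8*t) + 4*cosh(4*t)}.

Apply the Laplace transform termwise.
(4)·[L{cosh(4t)} = s/(s^2 - 16)]; (-4)·[L{sin(8t)} = 8/(s^2 + 64)].

4*s/(s^2 - 16) - 32/(s^2 + 64)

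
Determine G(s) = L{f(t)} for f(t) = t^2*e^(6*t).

G(s) = 2/(s - 6)^3

L{e^(6t)} = 1/(s - 6).
Then apply L{t^2·g(t)} = (-1)^2 d^2/ds^2[H(s)] with H(s) = 1/(s - 6):
differentiating 2 times and applying the sign gives 2/(s - 6)^3.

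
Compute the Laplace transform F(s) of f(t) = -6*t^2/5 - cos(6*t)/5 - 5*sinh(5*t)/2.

The transform is linear, so treat each term independently.
(-1/5)·[L{cos(6t)} = s/(s^2 + 36)]; (-5/2)·[L{sinh(5t)} = 5/(s^2 - 25)]; (-6/5)·[L{t^2} = 2!/s^3 = 2/s^3].

F(s) = -s/(5*(s^2 + 36)) - 25/(2*(s^2 - 25)) - 12/(5*s^3)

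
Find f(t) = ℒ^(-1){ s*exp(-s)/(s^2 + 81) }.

The factor e^(-s) signals a time shift by c = 1 (second shifting theorem).
L{cos(9t)} = s/(s^2 + 81), so L^-1{s/(s^2 + 81)} = cos(9*t).
Hence the inverse is u(t - 1) times that function evaluated at t - 1.

f(t) = Heaviside(t - 1)*(cos(9*t - 9))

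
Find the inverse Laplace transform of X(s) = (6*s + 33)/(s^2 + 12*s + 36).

Factor the denominator: s^2 + 12*s + 36 = (s + 6)^2.
Partial fraction decomposition gives [6/(s + 6)] + [-3/(s + 6)^2].
Invert each term: 6/(s + 6) ↔ 6e^(-6t); -3/(s + 6)^2 ↔ -3t·e^(-6t).

-3*t*exp(-6*t) + 6*exp(-6*t)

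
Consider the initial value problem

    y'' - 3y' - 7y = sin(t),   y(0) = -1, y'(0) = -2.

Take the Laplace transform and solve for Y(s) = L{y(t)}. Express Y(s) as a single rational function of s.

Take the Laplace transform of both sides.
The derivative rules (L{y''} = s^2 Y - s·y(0) - y'(0) and L{y'} = sY - y(0), with y(0) = -1, y'(0) = -2) turn the left side into (s^2 - 3*s - 7)Y - (-s + 1).
The right side is L{sin(t)} = 1/(s^2 + 1).
So (s^2 - 3*s - 7)Y = 1/(s^2 + 1) + (-s + 1).
Divide through and combine into a single rational function.

Y(s) = (-s^3 + s^2 - s + 2)/(s^4 - 3*s^3 - 6*s^2 - 3*s - 7)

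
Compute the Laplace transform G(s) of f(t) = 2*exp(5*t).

L{2} = 2/s.
By the first shifting theorem, multiplying by e^(5t) replaces s with s - 5.

G(s) = 2/(s - 5)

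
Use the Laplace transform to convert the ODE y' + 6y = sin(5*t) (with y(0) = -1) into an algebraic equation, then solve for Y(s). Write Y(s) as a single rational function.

Y(s) = (-s^2 - 20)/(s^3 + 6*s^2 + 25*s + 150)

Transform both sides with L{·}.
Using L{y'} = sY - y(0) = sY - (-1), the left side becomes (s + 6)Y - (-1).
The right side is L{sin(5*t)} = 5/(s^2 + 25).
So (s + 6)Y = 5/(s^2 + 25) + (-1).
Isolate Y and clear denominators.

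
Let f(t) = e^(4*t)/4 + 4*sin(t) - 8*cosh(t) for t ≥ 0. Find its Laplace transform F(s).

The transform is linear, so treat each term independently.
(-8)·[L{cosh(t)} = s/(s^2 - 1)]; (1/4)·[L{e^(4t)} = 1/(s - 4)]; (4)·[L{sin(t)} = 1/(s^2 + 1)].

F(s) = -8*s/(s^2 - 1) + 4/(s^2 + 1) + 1/(4*(s - 4))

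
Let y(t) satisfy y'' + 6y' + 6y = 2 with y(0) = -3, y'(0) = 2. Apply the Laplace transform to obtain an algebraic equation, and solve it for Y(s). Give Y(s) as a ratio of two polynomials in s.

Y(s) = (-3*s^2 - 16*s + 2)/(s^3 + 6*s^2 + 6*s)

Laplace-transform each side.
With L{y''} = s^2 Y - s·y(0) - y'(0) and L{y'} = sY - y(0), with y(0) = -3, y'(0) = 2: the LHS transforms to (s^2 + 6*s + 6)Y - (-3*s - 16).
The right side is L{2} = 2/s.
So (s^2 + 6*s + 6)Y = 2/s + (-3*s - 16).
Divide through and combine into a single rational function.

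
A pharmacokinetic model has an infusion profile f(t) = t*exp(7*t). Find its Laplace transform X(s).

L{t} = 1!/s^2 = 1/s^2.
By the first shifting theorem, multiplying by e^(7t) replaces s with s - 7.

X(s) = (s - 7)^(-2)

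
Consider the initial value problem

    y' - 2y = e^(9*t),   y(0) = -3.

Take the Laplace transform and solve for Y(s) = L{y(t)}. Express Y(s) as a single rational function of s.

Y(s) = (-3*s + 28)/(s^2 - 11*s + 18)

Laplace-transform each side.
With L{y'} = sY - y(0) = sY - (-3): the LHS transforms to (s - 2)Y - (-3).
The right side is L{e^(9*t)} = 1/(s - 9).
So (s - 2)Y = 1/(s - 9) + (-3).
Solve for Y(s) and write it as one ratio of polynomials.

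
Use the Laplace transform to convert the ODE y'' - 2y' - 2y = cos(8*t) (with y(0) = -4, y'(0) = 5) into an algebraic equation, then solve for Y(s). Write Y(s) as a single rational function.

Laplace-transform each side.
The derivative rules (L{y''} = s^2 Y - s·y(0) - y'(0) and L{y'} = sY - y(0), with y(0) = -4, y'(0) = 5) turn the left side into (s^2 - 2*s - 2)Y - (-4*s + 13).
The right side is L{cos(8*t)} = s/(s^2 + 64).
So (s^2 - 2*s - 2)Y = s/(s^2 + 64) + (-4*s + 13).
Isolate Y and clear denominators.

Y(s) = (-4*s^3 + 13*s^2 - 255*s + 832)/(s^4 - 2*s^3 + 62*s^2 - 128*s - 128)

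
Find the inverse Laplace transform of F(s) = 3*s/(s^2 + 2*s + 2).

-3*exp(-t)*sin(t) + 3*exp(-t)*cos(t)

Complete the square in the denominator: s^2 + 2*s + 2 = (s + 1)^2 + 1^2.
Split the numerator to match: 3*s = 3·(s + 1) - 3·1.
Invert each term: 3·(s + 1)/((s + 1)^2 + 1) ↔ 3e^(-t)cos(t); -3·1/((s + 1)^2 + 1) ↔ -3e^(-t)sin(t).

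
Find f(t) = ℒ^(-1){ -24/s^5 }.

f(t) = -t^4

Since L{t^4} = 4!/s^5 = 24/s^5, the inverse is t^4, scaled by -1.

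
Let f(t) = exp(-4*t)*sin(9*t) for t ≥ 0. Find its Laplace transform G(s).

L{sin(9t)} = 9/(s^2 + 81).
By the first shifting theorem, multiplying by e^(-4t) replaces s with s + 4.

G(s) = 9/((s + 4)^2 + 81)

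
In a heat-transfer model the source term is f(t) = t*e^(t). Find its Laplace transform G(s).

G(s) = (s - 1)^(-2)

L{e^(t)} = 1/(s - 1).
Then apply L{t·g(t)} = -d/ds[H(s)] with H(s) = 1/(s - 1):
differentiating 1 time and applying the sign gives (s - 1)^(-2).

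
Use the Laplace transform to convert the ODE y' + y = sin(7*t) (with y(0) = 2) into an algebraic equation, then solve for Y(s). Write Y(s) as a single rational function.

Take the Laplace transform of both sides.
With L{y'} = sY - y(0) = sY - 2: the LHS transforms to (s + 1)Y - (2).
The right side is L{sin(7*t)} = 7/(s^2 + 49).
So (s + 1)Y = 7/(s^2 + 49) + (2).
Solve for Y(s) and write it as one ratio of polynomials.

Y(s) = (2*s^2 + 105)/(s^3 + s^2 + 49*s + 49)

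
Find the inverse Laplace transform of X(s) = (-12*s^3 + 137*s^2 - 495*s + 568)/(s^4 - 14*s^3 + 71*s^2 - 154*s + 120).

Factor the denominator: s^4 - 14*s^3 + 71*s^2 - 154*s + 120 = (s - 5)*(s - 4)*(s - 3)*(s - 2).
Partial fraction decomposition gives [-5/(s - 2)] + [-4/(s - 3)] + [3/(s - 5)] + [-6/(s - 4)].
Invert each term: -5/(s - 2) ↔ -5e^(2t); -4/(s - 3) ↔ -4e^(3t); 3/(s - 5) ↔ 3e^(5t); -6/(s - 4) ↔ -6e^(4t).

3*exp(5*t) - 6*exp(4*t) - 4*exp(3*t) - 5*exp(2*t)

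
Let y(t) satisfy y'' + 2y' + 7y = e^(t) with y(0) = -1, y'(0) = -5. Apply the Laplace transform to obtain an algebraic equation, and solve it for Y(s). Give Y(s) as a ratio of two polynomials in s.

Y(s) = (-s^2 - 6*s + 8)/(s^3 + s^2 + 5*s - 7)

Transform both sides with L{·}.
Using L{y''} = s^2 Y - s·y(0) - y'(0) and L{y'} = sY - y(0), with y(0) = -1, y'(0) = -5, the left side becomes (s^2 + 2*s + 7)Y - (-s - 7).
The right side is L{e^(t)} = 1/(s - 1).
So (s^2 + 2*s + 7)Y = 1/(s - 1) + (-s - 7).
Divide through and combine into a single rational function.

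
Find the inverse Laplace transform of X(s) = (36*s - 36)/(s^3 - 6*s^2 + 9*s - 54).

Factor the denominator: s^3 - 6*s^2 + 9*s - 54 = (s - 6)*(s^2 + 9).
Partial fraction decomposition gives [4/(s - 6)] + [-4*s/(s^2 + 9)] + [12/(s^2 + 9)].
Invert each term: 4/(s - 6) ↔ 4e^(6t); -4·s/(s^2 + 9) ↔ -4cos(3t); 4·3/(s^2 + 9) ↔ 4sin(3t).

4*exp(6*t) + 4*sin(3*t) - 4*cos(3*t)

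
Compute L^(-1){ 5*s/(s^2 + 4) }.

Since L{cos(2t)} = s/(s^2 + 4), the inverse is cos(2*t), scaled by 5.

5*cos(2*t)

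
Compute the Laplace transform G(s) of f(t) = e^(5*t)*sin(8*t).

L{sin(8t)} = 8/(s^2 + 64).
By the first shifting theorem, multiplying by e^(5t) replaces s with s - 5.

G(s) = 8/((s - 5)^2 + 64)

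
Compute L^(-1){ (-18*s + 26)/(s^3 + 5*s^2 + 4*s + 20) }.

sin(2*t) - 4*cos(2*t) + 4*exp(-5*t)

Factor the denominator: s^3 + 5*s^2 + 4*s + 20 = (s + 5)*(s^2 + 4).
Partial fraction decomposition gives [4/(s + 5)] + [-4*s/(s^2 + 4)] + [2/(s^2 + 4)].
Invert each term: 4/(s + 5) ↔ 4e^(-5t); -4·s/(s^2 + 4) ↔ -4cos(2t); 1·2/(s^2 + 4) ↔ sin(2t).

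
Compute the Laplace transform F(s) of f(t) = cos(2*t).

L{cos(2t)} = s/(s^2 + 4).

F(s) = s/(s^2 + 4)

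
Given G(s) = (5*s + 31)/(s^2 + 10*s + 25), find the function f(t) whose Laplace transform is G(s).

Factor the denominator: s^2 + 10*s + 25 = (s + 5)^2.
Partial fraction decomposition gives [5/(s + 5)] + [6/(s + 5)^2].
Invert each term: 5/(s + 5) ↔ 5e^(-5t); 6/(s + 5)^2 ↔ 6t·e^(-5t).

f(t) = 6*t*exp(-5*t) + 5*exp(-5*t)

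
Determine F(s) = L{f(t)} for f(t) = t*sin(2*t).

L{sin(2t)} = 2/(s^2 + 4).
Then apply L{t·g(t)} = -d/ds[G(s)] with G(s) = 2/(s^2 + 4):
differentiating 1 time and applying the sign gives 4*s/(s^2 + 4)^2.

F(s) = 4*s/(s^2 + 4)^2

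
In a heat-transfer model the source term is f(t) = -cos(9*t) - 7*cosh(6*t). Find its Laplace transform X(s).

X(s) = -s/(s^2 + 81) - 7*s/(s^2 - 36)

Apply the Laplace transform termwise.
(-1)·[L{cos(9t)} = s/(s^2 + 81)]; (-7)·[L{cosh(6t)} = s/(s^2 - 36)].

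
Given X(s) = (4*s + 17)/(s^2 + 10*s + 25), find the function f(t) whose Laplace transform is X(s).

f(t) = -3*t*exp(-5*t) + 4*exp(-5*t)

Factor the denominator: s^2 + 10*s + 25 = (s + 5)^2.
Partial fraction decomposition gives [4/(s + 5)] + [-3/(s + 5)^2].
Invert each term: 4/(s + 5) ↔ 4e^(-5t); -3/(s + 5)^2 ↔ -3t·e^(-5t).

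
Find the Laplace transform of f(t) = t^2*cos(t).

L{cos(t)} = s/(s^2 + 1).
Then apply L{t^2·g(t)} = (-1)^2 d^2/ds^2[G(s)] with G(s) = s/(s^2 + 1):
differentiating 2 times and applying the sign gives 2*s*(s^2 - 3)/(s^2 + 1)^3.

2*s*(s^2 - 3)/(s^2 + 1)^3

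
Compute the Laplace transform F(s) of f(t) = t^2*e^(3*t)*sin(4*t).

F(s) = 8*(3*s^2 - 18*s + 11)/(s^2 - 6*s + 25)^3

L{sin(4t)} = 4/(s^2 + 16).
Multiplying by e^(3t) shifts s → s - 3, so L{e^(3*t)*sin(4*t)} = 4/((s - 3)^2 + 16).
Then apply L{t^2·g(t)} = (-1)^2 d^2/ds^2[G(s)] with G(s) = 4/((s - 3)^2 + 16):
differentiating 2 times and applying the sign gives 8*(3*s^2 - 18*s + 11)/(s^2 - 6*s + 25)^3.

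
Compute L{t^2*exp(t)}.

L{e^(t)} = 1/(s - 1).
Then apply L{t^2·g(t)} = (-1)^2 d^2/ds^2[H(s)] with H(s) = 1/(s - 1):
differentiating 2 times and applying the sign gives 2/(s - 1)^3.

2/(s - 1)^3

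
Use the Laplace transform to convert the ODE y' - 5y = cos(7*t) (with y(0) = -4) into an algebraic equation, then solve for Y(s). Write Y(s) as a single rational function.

Transform both sides with L{·}.
With L{y'} = sY - y(0) = sY - (-4): the LHS transforms to (s - 5)Y - (-4).
The right side is L{cos(7*t)} = s/(s^2 + 49).
So (s - 5)Y = s/(s^2 + 49) + (-4).
Isolate Y and clear denominators.

Y(s) = (-4*s^2 + s - 196)/(s^3 - 5*s^2 + 49*s - 245)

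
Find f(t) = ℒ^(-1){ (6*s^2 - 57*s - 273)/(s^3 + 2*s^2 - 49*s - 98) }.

Factor the denominator: s^3 + 2*s^2 - 49*s - 98 = (s - 7)*(s + 2)*(s + 7).
Partial fraction decomposition gives [-3/(s - 7)] + [6/(s + 7)] + [3/(s + 2)].
Invert each term: -3/(s - 7) ↔ -3e^(7t); 6/(s + 7) ↔ 6e^(-7t); 3/(s + 2) ↔ 3e^(-2t).

f(t) = -3*exp(7*t) + 3*exp(-2*t) + 6*exp(-7*t)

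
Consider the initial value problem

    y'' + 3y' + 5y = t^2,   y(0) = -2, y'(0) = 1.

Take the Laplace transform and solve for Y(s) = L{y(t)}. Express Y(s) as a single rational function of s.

Apply the Laplace transform to the equation.
Using L{y''} = s^2 Y - s·y(0) - y'(0) and L{y'} = sY - y(0), with y(0) = -2, y'(0) = 1, the left side becomes (s^2 + 3*s + 5)Y - (-2*s - 5).
The right side is L{t^2} = 2/s^3.
So (s^2 + 3*s + 5)Y = 2/s^3 + (-2*s - 5).
Solve for Y(s) and write it as one ratio of polynomials.

Y(s) = (-2*s^4 - 5*s^3 + 2)/(s^5 + 3*s^4 + 5*s^3)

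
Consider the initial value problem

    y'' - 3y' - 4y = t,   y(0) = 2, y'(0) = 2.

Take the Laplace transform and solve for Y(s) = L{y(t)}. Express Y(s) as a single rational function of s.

Laplace-transform each side.
Using L{y''} = s^2 Y - s·y(0) - y'(0) and L{y'} = sY - y(0), with y(0) = 2, y'(0) = 2, the left side becomes (s^2 - 3*s - 4)Y - (2*s - 4).
The right side is L{t} = s^(-2).
So (s^2 - 3*s - 4)Y = s^(-2) + (2*s - 4).
Isolate Y and clear denominators.

Y(s) = (2*s^3 - 4*s^2 + 1)/(s^4 - 3*s^3 - 4*s^2)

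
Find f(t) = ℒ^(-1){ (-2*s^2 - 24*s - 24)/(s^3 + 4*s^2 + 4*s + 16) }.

f(t) = -4*sin(2*t) - 4*cos(2*t) + 2*exp(-4*t)

Factor the denominator: s^3 + 4*s^2 + 4*s + 16 = (s + 4)*(s^2 + 4).
Partial fraction decomposition gives [2/(s + 4)] + [-4*s/(s^2 + 4)] + [-8/(s^2 + 4)].
Invert each term: 2/(s + 4) ↔ 2e^(-4t); -4·s/(s^2 + 4) ↔ -4cos(2t); -4·2/(s^2 + 4) ↔ -4sin(2t).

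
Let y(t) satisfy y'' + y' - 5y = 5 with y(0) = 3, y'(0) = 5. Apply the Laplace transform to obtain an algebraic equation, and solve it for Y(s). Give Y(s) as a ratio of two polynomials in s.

Laplace-transform each side.
Using L{y''} = s^2 Y - s·y(0) - y'(0) and L{y'} = sY - y(0), with y(0) = 3, y'(0) = 5, the left side becomes (s^2 + s - 5)Y - (3*s + 8).
The right side is L{5} = 5/s.
So (s^2 + s - 5)Y = 5/s + (3*s + 8).
Isolate Y and clear denominators.

Y(s) = (3*s^2 + 8*s + 5)/(s^3 + s^2 - 5*s)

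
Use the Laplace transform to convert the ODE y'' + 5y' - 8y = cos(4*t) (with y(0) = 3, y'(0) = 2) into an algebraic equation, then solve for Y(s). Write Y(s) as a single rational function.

Y(s) = (3*s^3 + 17*s^2 + 49*s + 272)/(s^4 + 5*s^3 + 8*s^2 + 80*s - 128)

Laplace-transform each side.
Using L{y''} = s^2 Y - s·y(0) - y'(0) and L{y'} = sY - y(0), with y(0) = 3, y'(0) = 2, the left side becomes (s^2 + 5*s - 8)Y - (3*s + 17).
The right side is L{cos(4*t)} = s/(s^2 + 16).
So (s^2 + 5*s - 8)Y = s/(s^2 + 16) + (3*s + 17).
Divide through and combine into a single rational function.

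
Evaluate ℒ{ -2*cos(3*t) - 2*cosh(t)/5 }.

The transform is linear, so treat each term independently.
(-2/5)·[L{cosh(t)} = s/(s^2 - 1)]; (-2)·[L{cos(3t)} = s/(s^2 + 9)].

-2*s/(s^2 + 9) - 2*s/(5*(s^2 - 1))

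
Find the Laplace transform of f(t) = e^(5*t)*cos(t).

(s - 5)/((s - 5)^2 + 1)

L{cos(t)} = s/(s^2 + 1).
By the first shifting theorem, multiplying by e^(5t) replaces s with s - 5.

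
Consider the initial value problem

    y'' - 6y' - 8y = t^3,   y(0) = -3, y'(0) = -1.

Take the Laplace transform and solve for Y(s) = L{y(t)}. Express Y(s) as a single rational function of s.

Apply the Laplace transform to the equation.
Using L{y''} = s^2 Y - s·y(0) - y'(0) and L{y'} = sY - y(0), with y(0) = -3, y'(0) = -1, the left side becomes (s^2 - 6*s - 8)Y - (-3*s + 17).
The right side is L{t^3} = 6/s^4.
So (s^2 - 6*s - 8)Y = 6/s^4 + (-3*s + 17).
Solve for Y(s) and write it as one ratio of polynomials.

Y(s) = (-3*s^5 + 17*s^4 + 6)/(s^6 - 6*s^5 - 8*s^4)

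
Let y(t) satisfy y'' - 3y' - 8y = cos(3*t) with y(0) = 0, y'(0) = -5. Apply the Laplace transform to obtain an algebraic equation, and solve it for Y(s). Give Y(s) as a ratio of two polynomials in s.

Y(s) = (-5*s^2 + s - 45)/(s^4 - 3*s^3 + s^2 - 27*s - 72)

Transform both sides with L{·}.
With L{y''} = s^2 Y - s·y(0) - y'(0) and L{y'} = sY - y(0), with y(0) = 0, y'(0) = -5: the LHS transforms to (s^2 - 3*s - 8)Y - (-5).
The right side is L{cos(3*t)} = s/(s^2 + 9).
So (s^2 - 3*s - 8)Y = s/(s^2 + 9) + (-5).
Isolate Y and clear denominators.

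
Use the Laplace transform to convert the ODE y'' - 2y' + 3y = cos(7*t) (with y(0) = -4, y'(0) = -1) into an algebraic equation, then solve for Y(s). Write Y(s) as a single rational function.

Transform both sides with L{·}.
Using L{y''} = s^2 Y - s·y(0) - y'(0) and L{y'} = sY - y(0), with y(0) = -4, y'(0) = -1, the left side becomes (s^2 - 2*s + 3)Y - (-4*s + 7).
The right side is L{cos(7*t)} = s/(s^2 + 49).
So (s^2 - 2*s + 3)Y = s/(s^2 + 49) + (-4*s + 7).
Isolate Y and clear denominators.

Y(s) = (-4*s^3 + 7*s^2 - 195*s + 343)/(s^4 - 2*s^3 + 52*s^2 - 98*s + 147)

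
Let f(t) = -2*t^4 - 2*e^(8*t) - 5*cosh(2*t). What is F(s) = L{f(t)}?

F(s) = -5*s/(s^2 - 4) - 2/(s - 8) - 48/s^5

Apply the Laplace transform termwise.
(-2)·[L{e^(8t)} = 1/(s - 8)]; (-2)·[L{t^4} = 4!/s^5 = 24/s^5]; (-5)·[L{cosh(2t)} = s/(s^2 - 4)].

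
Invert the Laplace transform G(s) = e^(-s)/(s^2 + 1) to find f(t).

The factor e^(-s) signals a time shift by c = 1 (second shifting theorem).
L{sin(t)} = 1/(s^2 + 1), so L^-1{1/(s^2 + 1)} = sin(t).
Hence the inverse is u(t - 1) times that function evaluated at t - 1.

f(t) = Heaviside(t - 1)*(sin(t - 1))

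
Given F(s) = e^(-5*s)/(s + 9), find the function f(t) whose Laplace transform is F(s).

The factor e^(-5s) signals a time shift by c = 5 (second shifting theorem).
L{e^(-9t)} = 1/(s + 9), so L^-1{1/(s + 9)} = e^(-9*t).
Hence the inverse is u(t - 5) times that function evaluated at t - 5.

f(t) = Heaviside(t - 5)*(exp(-9*t + 45))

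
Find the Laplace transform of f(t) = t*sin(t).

L{sin(t)} = 1/(s^2 + 1).
Then apply L{t·g(t)} = -d/ds[G(s)] with G(s) = 1/(s^2 + 1):
differentiating 1 time and applying the sign gives 2*s/(s^2 + 1)^2.

2*s/(s^2 + 1)^2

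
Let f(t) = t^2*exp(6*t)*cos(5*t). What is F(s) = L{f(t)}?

L{cos(5t)} = s/(s^2 + 25).
Multiplying by e^(6t) shifts s → s - 6, so L{exp(6*t)*cos(5*t)} = (s - 6)/((s - 6)^2 + 25).
Then apply L{t^2·g(t)} = (-1)^2 d^2/ds^2[G(s)] with G(s) = (s - 6)/((s - 6)^2 + 25):
differentiating 2 times and applying the sign gives 2*(s - 6)*(s^2 - 12*s - 39)/(s^2 - 12*s + 61)^3.

F(s) = 2*(s - 6)*(s^2 - 12*s - 39)/(s^2 - 12*s + 61)^3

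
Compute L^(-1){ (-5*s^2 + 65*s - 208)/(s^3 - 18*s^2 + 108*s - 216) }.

t^2*exp(6*t) + 5*t*exp(6*t) - 5*exp(6*t)

Factor the denominator: s^3 - 18*s^2 + 108*s - 216 = (s - 6)^3.
Partial fraction decomposition gives [-5/(s - 6)] + [5/(s - 6)^2] + [2/(s - 6)^3].
Invert each term: -5/(s - 6) ↔ -5e^(6t); 5/(s - 6)^2 ↔ 5t·e^(6t); 2/(s - 6)^3 ↔ (1)t^2·e^(6t).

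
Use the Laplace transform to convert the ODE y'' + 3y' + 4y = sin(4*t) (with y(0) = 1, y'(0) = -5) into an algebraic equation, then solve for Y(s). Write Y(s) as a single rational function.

Apply the Laplace transform to the equation.
Using L{y''} = s^2 Y - s·y(0) - y'(0) and L{y'} = sY - y(0), with y(0) = 1, y'(0) = -5, the left side becomes (s^2 + 3*s + 4)Y - (s - 2).
The right side is L{sin(4*t)} = 4/(s^2 + 16).
So (s^2 + 3*s + 4)Y = 4/(s^2 + 16) + (s - 2).
Isolate Y and clear denominators.

Y(s) = (s^3 - 2*s^2 + 16*s - 28)/(s^4 + 3*s^3 + 20*s^2 + 48*s + 64)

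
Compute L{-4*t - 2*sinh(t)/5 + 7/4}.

-2/(5*(s^2 - 1)) + 7/(4*s) - 4/s^2

By linearity of the Laplace transform, transform each term separately.
L{7/4} = (7/4)/s; (-4)·[L{t} = 1!/s^2 = 1/s^2]; (-2/5)·[L{sinh(t)} = 1/(s^2 - 1)].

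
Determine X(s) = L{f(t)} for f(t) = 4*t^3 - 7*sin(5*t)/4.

X(s) = -35/(4*(s^2 + 25)) + 24/s^4

By linearity of the Laplace transform, transform each term separately.
(4)·[L{t^3} = 3!/s^4 = 6/s^4]; (-7/4)·[L{sin(5t)} = 5/(s^2 + 25)].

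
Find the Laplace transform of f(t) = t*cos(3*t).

L{cos(3t)} = s/(s^2 + 9).
Then apply L{t·g(t)} = -d/ds[H(s)] with H(s) = s/(s^2 + 9):
differentiating 1 time and applying the sign gives (s - 3)*(s + 3)/(s^2 + 9)^2.

(s - 3)*(s + 3)/(s^2 + 9)^2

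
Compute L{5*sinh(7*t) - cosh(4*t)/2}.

Apply the Laplace transform termwise.
(5)·[L{sinh(7t)} = 7/(s^2 - 49)]; (-1/2)·[L{cosh(4t)} = s/(s^2 - 16)].

-s/(2*(s^2 - 16)) + 35/(s^2 - 49)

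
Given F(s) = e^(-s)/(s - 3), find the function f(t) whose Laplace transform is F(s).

f(t) = Heaviside(t - 1)*(exp(3*t - 3))

The factor e^(-s) signals a time shift by c = 1 (second shifting theorem).
L{e^(3t)} = 1/(s - 3), so L^-1{1/(s - 3)} = e^(3*t).
Hence the inverse is u(t - 1) times that function evaluated at t - 1.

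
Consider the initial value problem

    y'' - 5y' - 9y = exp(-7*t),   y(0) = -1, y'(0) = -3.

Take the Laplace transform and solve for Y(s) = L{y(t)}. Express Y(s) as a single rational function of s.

Transform both sides with L{·}.
With L{y''} = s^2 Y - s·y(0) - y'(0) and L{y'} = sY - y(0), with y(0) = -1, y'(0) = -3: the LHS transforms to (s^2 - 5*s - 9)Y - (-s + 2).
The right side is L{exp(-7*t)} = 1/(s + 7).
So (s^2 - 5*s - 9)Y = 1/(s + 7) + (-s + 2).
Solve for Y(s) and write it as one ratio of polynomials.

Y(s) = (-s^2 - 5*s + 15)/(s^3 + 2*s^2 - 44*s - 63)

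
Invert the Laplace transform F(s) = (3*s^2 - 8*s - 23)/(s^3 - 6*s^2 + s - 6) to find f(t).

Factor the denominator: s^3 - 6*s^2 + s - 6 = (s - 6)*(s^2 + 1).
Partial fraction decomposition gives [1/(s - 6)] + [2*s/(s^2 + 1)] + [4/(s^2 + 1)].
Invert each term: 1/(s - 6) ↔ e^(6t); 2·s/(s^2 + 1) ↔ 2cos(t); 4·1/(s^2 + 1) ↔ 4sin(t).

f(t) = exp(6*t) + 4*sin(t) + 2*cos(t)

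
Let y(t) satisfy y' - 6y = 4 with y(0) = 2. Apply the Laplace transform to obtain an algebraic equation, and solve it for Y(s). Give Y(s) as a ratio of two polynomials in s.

Take the Laplace transform of both sides.
Using L{y'} = sY - y(0) = sY - 2, the left side becomes (s - 6)Y - (2).
The right side is L{4} = 4/s.
So (s - 6)Y = 4/s + (2).
Isolate Y and clear denominators.

Y(s) = (2*s + 4)/(s^2 - 6*s)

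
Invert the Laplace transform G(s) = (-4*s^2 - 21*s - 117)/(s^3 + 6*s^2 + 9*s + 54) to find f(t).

f(t) = -5*sin(3*t) - cos(3*t) - 3*exp(-6*t)

Factor the denominator: s^3 + 6*s^2 + 9*s + 54 = (s + 6)*(s^2 + 9).
Partial fraction decomposition gives [-3/(s + 6)] + [-s/(s^2 + 9)] + [-15/(s^2 + 9)].
Invert each term: -3/(s + 6) ↔ -3e^(-6t); -1·s/(s^2 + 9) ↔ -cos(3t); -5·3/(s^2 + 9) ↔ -5sin(3t).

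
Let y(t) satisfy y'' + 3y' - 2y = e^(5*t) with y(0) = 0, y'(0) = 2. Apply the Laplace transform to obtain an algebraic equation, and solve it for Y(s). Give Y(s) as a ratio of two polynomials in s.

Transform both sides with L{·}.
Using L{y''} = s^2 Y - s·y(0) - y'(0) and L{y'} = sY - y(0), with y(0) = 0, y'(0) = 2, the left side becomes (s^2 + 3*s - 2)Y - (2).
The right side is L{e^(5*t)} = 1/(s - 5).
So (s^2 + 3*s - 2)Y = 1/(s - 5) + (2).
Isolate Y and clear denominators.

Y(s) = (2*s - 9)/(s^3 - 2*s^2 - 17*s + 10)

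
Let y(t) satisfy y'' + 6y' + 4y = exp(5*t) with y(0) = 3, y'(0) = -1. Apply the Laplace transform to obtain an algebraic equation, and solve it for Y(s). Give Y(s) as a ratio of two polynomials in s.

Laplace-transform each side.
Using L{y''} = s^2 Y - s·y(0) - y'(0) and L{y'} = sY - y(0), with y(0) = 3, y'(0) = -1, the left side becomes (s^2 + 6*s + 4)Y - (3*s + 17).
The right side is L{exp(5*t)} = 1/(s - 5).
So (s^2 + 6*s + 4)Y = 1/(s - 5) + (3*s + 17).
Divide through and combine into a single rational function.

Y(s) = (3*s^2 + 2*s - 84)/(s^3 + s^2 - 26*s - 20)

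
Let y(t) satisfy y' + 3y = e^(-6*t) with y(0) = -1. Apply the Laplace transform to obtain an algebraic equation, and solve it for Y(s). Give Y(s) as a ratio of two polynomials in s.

Transform both sides with L{·}.
With L{y'} = sY - y(0) = sY - (-1): the LHS transforms to (s + 3)Y - (-1).
The right side is L{e^(-6*t)} = 1/(s + 6).
So (s + 3)Y = 1/(s + 6) + (-1).
Divide through and combine into a single rational function.

Y(s) = (-s - 5)/(s^2 + 9*s + 18)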